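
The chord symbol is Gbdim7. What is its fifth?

Gbdim7 is built on Gb; its 5th is a diminished 5th above the root.
A fifth above G uses the letter D, and the diminished 5th above Gb is Dbb.

Dbb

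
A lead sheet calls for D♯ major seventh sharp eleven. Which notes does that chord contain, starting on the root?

D#, F##, A#, C##, G##

D♯ major seventh sharp eleven: major seventh sharp eleven on D#.
- root: D#
- major 3rd: F##
- perfect 5th: A#
- major 7th: C##
- augmented 11th: G##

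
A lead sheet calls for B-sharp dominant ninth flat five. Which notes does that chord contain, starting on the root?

B-sharp D-double-sharp F-sharp A-sharp C-double-sharp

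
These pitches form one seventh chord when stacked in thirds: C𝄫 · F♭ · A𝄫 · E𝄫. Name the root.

F♭

Arranged so that each adjacent pair is a third by letter name: F♭ – A𝄫 – C𝄫 – E𝄫.
The bottom of that stack, F♭, is the root (this is F♭ half-diminished seventh).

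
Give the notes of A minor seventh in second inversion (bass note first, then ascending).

In root position, A minor seventh is A–C–E–G.
Second inversion puts the fifth (E) in the bass.

E  G  A  C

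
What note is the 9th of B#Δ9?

C##

B#Δ9 is built on B#; its 9th is a major 9th above the root.
A second above B uses the letter C, and the major 9th above B# is C##.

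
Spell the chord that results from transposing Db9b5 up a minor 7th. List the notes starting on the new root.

Db up a minor 7th → Cb. New chord: Cb dominant ninth flat five.
- root: Cb
- major 3rd: Eb
- diminished 5th: Gbb
- minor 7th: Bbb
- major 9th: Db

Cb, Eb, Gbb, Bbb, Db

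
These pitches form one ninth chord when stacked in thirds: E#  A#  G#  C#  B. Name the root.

A#

Arranged so that each adjacent pair is a third by letter name: A# – C# – E# – G# – B.
The bottom of that stack, A#, is the root (this is A# minor seventh flat nine).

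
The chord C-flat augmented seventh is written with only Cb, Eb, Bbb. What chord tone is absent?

The full C-flat augmented seventh chord is Cb, Eb, G, Bbb.
Comparing with the voicing, the augmented 5th (5th) — G — is absent.

G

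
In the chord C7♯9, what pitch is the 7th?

Bb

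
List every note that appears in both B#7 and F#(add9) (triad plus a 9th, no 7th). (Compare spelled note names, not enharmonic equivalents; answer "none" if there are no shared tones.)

A♯

B#7 = B♯, D𝄪, F𝄪, A♯.
F#(add9) = F♯, A♯, C♯, G♯.
Shared: A♯.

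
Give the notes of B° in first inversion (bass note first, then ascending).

D F B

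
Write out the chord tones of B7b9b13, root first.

B, D♯, F♯, A, C, G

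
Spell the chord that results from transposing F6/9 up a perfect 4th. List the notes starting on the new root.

B♭ – D – F – G – C

A perfect 4th up from F is B♭, so the new chord is B♭ six-nine.
B♭ — root
D — major 3rd
F — perfect 5th
G — major 6th
C — major 9th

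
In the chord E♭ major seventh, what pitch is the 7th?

D

Root of E♭ major seventh = E-flat. The 7th is a major 7th: E-flat up a major 7th → D.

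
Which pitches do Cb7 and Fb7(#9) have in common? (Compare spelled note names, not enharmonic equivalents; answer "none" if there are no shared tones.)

Cb7 = C♭, E♭, G♭, B𝄫.
Fb7(#9) = F♭, A♭, C♭, E𝄫, G.
Shared: C♭.

C♭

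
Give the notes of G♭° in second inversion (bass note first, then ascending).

G♭° = G♭–B𝄫–D𝄫; second inversion → fifth (D𝄫) lowest.

D𝄫 G♭ B𝄫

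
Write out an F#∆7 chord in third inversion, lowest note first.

In root position, F#∆7 is F#–A#–C#–E#.
Third inversion puts the seventh (E#) in the bass.

E#, F#, A#, C#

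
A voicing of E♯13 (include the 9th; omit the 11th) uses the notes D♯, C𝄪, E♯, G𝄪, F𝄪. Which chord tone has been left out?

E♯13 = E♯, G𝄪, B♯, D♯, F𝄪, C𝄪. The voicing lacks the 5th (perfect 5th), B♯.

B♯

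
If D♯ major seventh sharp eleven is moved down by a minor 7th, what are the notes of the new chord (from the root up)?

E#  G##  B#  D##  A##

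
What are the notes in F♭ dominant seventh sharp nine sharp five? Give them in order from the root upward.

Root F-flat, quality dominant seventh sharp nine sharp five:
F-flat — root
A-flat — major 3rd
C — augmented 5th
E-double-flat — minor 7th
G — augmented 9th

F-flat, A-flat, C, E-double-flat, G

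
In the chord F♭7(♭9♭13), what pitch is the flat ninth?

Gbb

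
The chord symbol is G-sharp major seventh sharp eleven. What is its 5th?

Root of G-sharp major seventh sharp eleven = G#. The 5th is a perfect 5th: G# up a perfect 5th → D#.

D#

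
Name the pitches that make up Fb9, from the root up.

Fb9: dominant ninth on Fb.
root → Fb
3rd (major 3rd) → Ab
5th (perfect 5th) → Cb
7th (minor 7th) → Ebb
9th (major 9th) → Gb

Fb  Ab  Cb  Ebb  Gb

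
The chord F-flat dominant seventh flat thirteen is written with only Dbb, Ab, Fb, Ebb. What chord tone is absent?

Cb

The full F-flat dominant seventh flat thirteen chord is Fb, Ab, Cb, Ebb, Dbb.
Comparing with the voicing, the perfect 5th (5th) — Cb — is absent.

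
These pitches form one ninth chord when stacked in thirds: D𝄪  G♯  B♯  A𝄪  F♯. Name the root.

G♯

Stacking in thirds gives G♯ – B♯ – D𝄪 – F♯ – A𝄪, so G♯ is the root — G♯ dominant seventh sharp nine sharp five.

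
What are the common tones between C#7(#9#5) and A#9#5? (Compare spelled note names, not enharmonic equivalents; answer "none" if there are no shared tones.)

none

C#7(#9#5) = C#, E#, G##, B, D##.
A#9#5 = A#, C##, E##, G#, B#.
Shared: none.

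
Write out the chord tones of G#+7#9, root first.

G#  B#  D##  F#  A##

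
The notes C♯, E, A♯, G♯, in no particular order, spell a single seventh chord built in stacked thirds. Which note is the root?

Arranged so that each adjacent pair is a third by letter name: A♯ – C♯ – E – G♯.
The bottom of that stack, A♯, is the root (this is A♯ half-diminished seventh).

A♯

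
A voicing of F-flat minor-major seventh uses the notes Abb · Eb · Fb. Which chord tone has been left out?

The full F-flat minor-major seventh chord is Fb, Abb, Cb, Eb.
Comparing with the voicing, the perfect 5th (5th) — Cb — is absent.

Cb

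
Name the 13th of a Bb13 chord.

Root of Bb13 = Bb. The 13th is a major 13th: Bb up a major 13th → G.

G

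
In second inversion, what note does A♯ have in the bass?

A♯ in root position is A#–C##–E#.
Second inversion places the fifth in the bass, which is E#.

E#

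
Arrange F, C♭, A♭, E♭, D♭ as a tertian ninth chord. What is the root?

Arranged so that each adjacent pair is a third by letter name: D♭ – F – A♭ – C♭ – E♭.
The bottom of that stack, D♭, is the root (this is D♭ dominant ninth).

D♭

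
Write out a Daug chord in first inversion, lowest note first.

F#, A#, D

In root position, Daug is D–F#–A#.
First inversion puts the third (F#) in the bass.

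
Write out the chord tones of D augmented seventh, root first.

D – F♯ – A♯ – C

D augmented seventh: augmented seventh on D.
root → D
3rd (major 3rd) → F♯
5th (augmented 5th) → A♯
7th (minor 7th) → C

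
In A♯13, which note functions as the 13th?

Root of A♯13 = A#. The 13th is a major 13th: A# up a major 13th → F##.

F##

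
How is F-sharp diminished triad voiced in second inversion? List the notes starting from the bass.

In root position, F-sharp diminished triad is F-sharp–A–C.
Second inversion puts the fifth (C) in the bass.

C  F-sharp  A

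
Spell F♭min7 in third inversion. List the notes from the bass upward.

Ebb, Fb, Abb, Cb

F♭min7 = Fb–Abb–Cb–Ebb; third inversion → seventh (Ebb) lowest.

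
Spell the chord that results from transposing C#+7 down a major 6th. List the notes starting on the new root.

E  G#  B#  D

Transposed root: C# → E (major 6th down). So we spell E augmented seventh:
- root: E
- major 3rd: G#
- augmented 5th: B#
- minor 7th: D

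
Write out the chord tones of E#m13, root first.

E#  G#  B#  D#  F##  A#  C##

E#m13 is a minor thirteenth built on E#.
- root: E#
- minor 3rd: G#
- perfect 5th: B#
- minor 7th: D#
- major 9th: F##
- perfect 11th: A#
- major 13th: C##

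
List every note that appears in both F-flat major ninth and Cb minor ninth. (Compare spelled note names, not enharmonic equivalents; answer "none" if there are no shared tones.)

C-flat G-flat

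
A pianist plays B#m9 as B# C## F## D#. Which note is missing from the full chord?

The full B#m9 chord is B#, D#, F##, A#, C##.
Comparing with the voicing, the minor 7th (7th) — A# — is absent.

A#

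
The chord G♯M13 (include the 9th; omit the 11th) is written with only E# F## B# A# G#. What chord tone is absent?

D#

G♯M13 = G#, B#, D#, F##, A#, E#. The voicing lacks the 5th (perfect 5th), D#.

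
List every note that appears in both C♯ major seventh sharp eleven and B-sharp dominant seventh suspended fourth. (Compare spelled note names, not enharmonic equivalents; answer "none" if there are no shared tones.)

C♯ major seventh sharp eleven = C#, E#, G#, B#, F##.
B-sharp dominant seventh suspended fourth = B#, E#, F##, A#.
Shared: E#, B#, F##.

E# B# F##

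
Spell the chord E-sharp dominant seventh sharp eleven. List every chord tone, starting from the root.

E-sharp dominant seventh sharp eleven: dominant seventh sharp eleven on E-sharp.
root → E-sharp
3rd (major 3rd) → G-double-sharp
5th (perfect 5th) → B-sharp
7th (minor 7th) → D-sharp
11th (augmented 11th) → A-double-sharp

E-sharp  G-double-sharp  B-sharp  D-sharp  A-double-sharp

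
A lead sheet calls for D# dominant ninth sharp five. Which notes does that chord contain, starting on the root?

D# dominant ninth sharp five: dominant ninth sharp five on D-sharp.
D-sharp — root
F-double-sharp — major 3rd
A-double-sharp — augmented 5th
C-sharp — minor 7th
E-sharp — major 9th

D-sharp  F-double-sharp  A-double-sharp  C-sharp  E-sharp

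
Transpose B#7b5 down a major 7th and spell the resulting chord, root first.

C# E# G B

A major 7th down from B# is C#, so the new chord is C# dominant seventh flat five.
Root: C#
Major 3rd (3rd): E#
Diminished 5th (5th): G
Minor 7th (7th): B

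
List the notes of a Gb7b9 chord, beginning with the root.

Root Gb, quality dominant seventh flat nine:
root → Gb
3rd (major 3rd) → Bb
5th (perfect 5th) → Db
7th (minor 7th) → Fb
9th (minor 9th) → Abb

Gb, Bb, Db, Fb, Abb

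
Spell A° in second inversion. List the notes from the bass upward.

Eb – A – C

A° = A–C–Eb; second inversion → fifth (Eb) lowest.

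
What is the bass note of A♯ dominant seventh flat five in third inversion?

G-sharp

A♯ dominant seventh flat five = A-sharp–C-double-sharp–E–G-sharp. Third inversion → seventh in the bass = G-sharp.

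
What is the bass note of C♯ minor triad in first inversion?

C♯ minor triad in root position is C#–E–G#.
First inversion places the third in the bass, which is E.

E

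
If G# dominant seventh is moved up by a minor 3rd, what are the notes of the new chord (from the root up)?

Transposed root: G# → B (minor 3rd up). So we spell B dominant seventh:
- root: B
- major 3rd: D#
- perfect 5th: F#
- minor 7th: A

B D# F# A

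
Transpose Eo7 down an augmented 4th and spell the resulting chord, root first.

An augmented 4th down from E is B♭, so the new chord is B♭ diminished seventh.
Root: B♭
Minor 3rd (3rd): D♭
Diminished 5th (5th): F♭
Diminished 7th (7th): A𝄫

B♭ – D♭ – F♭ – A𝄫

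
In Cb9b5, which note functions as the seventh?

Bbb

Root of Cb9b5 = Cb. The 7th is a minor 7th: Cb up a minor 7th → Bbb.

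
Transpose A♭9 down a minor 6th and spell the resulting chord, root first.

C, E, G, Bb, D

Transposed root: Ab → C (minor 6th down). So we spell C dominant ninth:
C — root
E — major 3rd
G — perfect 5th
Bb — minor 7th
D — major 9th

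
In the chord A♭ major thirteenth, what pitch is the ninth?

Bb

Root of A♭ major thirteenth = Ab. The 9th is a major 9th: Ab up a major 9th → Bb.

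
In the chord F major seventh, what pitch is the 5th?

C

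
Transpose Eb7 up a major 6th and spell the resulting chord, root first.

C – E – G – Bb

A major 6th up from Eb is C, so the new chord is C dominant seventh.
C — root
E — major 3rd
G — perfect 5th
Bb — minor 7th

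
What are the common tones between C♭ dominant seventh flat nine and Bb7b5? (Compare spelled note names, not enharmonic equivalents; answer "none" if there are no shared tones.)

none

C♭ dominant seventh flat nine = Cb, Eb, Gb, Bbb, Dbb.
Bb7b5 = Bb, D, Fb, Ab.
Shared: none.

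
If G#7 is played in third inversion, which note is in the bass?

F#

G#7 in root position is G#–B#–D#–F#.
Third inversion places the seventh in the bass, which is F#.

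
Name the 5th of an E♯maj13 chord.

Root of E♯maj13 = E#. The 5th is a perfect 5th: E# up a perfect 5th → B#.

B#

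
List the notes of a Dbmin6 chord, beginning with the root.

Dbmin6 is a minor sixth built on Db.
Root: Db
Minor 3rd (3rd): Fb
Perfect 5th (5th): Ab
Major 6th (6th): Bb

Db Fb Ab Bb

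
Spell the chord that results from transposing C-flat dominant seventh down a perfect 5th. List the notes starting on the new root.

F-flat, A-flat, C-flat, E-double-flat

A perfect 5th down from C-flat is F-flat, so the new chord is F-flat dominant seventh.
F-flat — root
A-flat — major 3rd
C-flat — perfect 5th
E-double-flat — minor 7th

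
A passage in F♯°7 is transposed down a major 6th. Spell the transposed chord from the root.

F# down a major 6th → A. New chord: A diminished seventh.
root → A
3rd (minor 3rd) → C
5th (diminished 5th) → Eb
7th (diminished 7th) → Gb

A, C, Eb, Gb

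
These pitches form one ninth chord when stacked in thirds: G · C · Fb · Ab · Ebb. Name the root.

Stacking in thirds gives Fb – Ab – C – Ebb – G, so Fb is the root — Fb dominant seventh sharp nine sharp five.

Fb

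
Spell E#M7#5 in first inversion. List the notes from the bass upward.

In root position, E#M7#5 is E#–G##–B##–D##.
First inversion puts the third (G##) in the bass.

G##, B##, D##, E#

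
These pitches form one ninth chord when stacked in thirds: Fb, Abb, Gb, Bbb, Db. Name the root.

Gb

Stacking in thirds gives Gb – Bbb – Db – Fb – Abb, so Gb is the root — Gb minor seventh flat nine.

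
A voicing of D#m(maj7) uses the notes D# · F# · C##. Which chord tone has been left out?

A#

The full D#m(maj7) chord is D#, F#, A#, C##.
Comparing with the voicing, the perfect 5th (5th) — A# — is absent.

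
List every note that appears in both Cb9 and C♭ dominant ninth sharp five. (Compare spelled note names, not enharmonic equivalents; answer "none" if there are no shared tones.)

Cb Eb Bbb Db

Cb9: Cb Eb Gb Bbb Db
C♭ dominant ninth sharp five: Cb Eb G Bbb Db
Common to both → Cb, Eb, Bbb, Db.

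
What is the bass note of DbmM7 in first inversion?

Fb

DbmM7 = Db–Fb–Ab–C. First inversion → third in the bass = Fb.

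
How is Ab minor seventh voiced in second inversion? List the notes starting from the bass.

E♭, G♭, A♭, C♭

Ab minor seventh = A♭–C♭–E♭–G♭; second inversion → fifth (E♭) lowest.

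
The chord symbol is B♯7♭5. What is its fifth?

F#

Root of B♯7♭5 = B#. The 5th is a diminished 5th: B# up a diminished 5th → F#.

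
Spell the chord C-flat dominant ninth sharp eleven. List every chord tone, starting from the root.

C-flat dominant ninth sharp eleven is a dominant ninth sharp eleven built on Cb.
Root: Cb
Major 3rd (3rd): Eb
Perfect 5th (5th): Gb
Minor 7th (7th): Bbb
Major 9th (9th): Db
Augmented 11th (11th): F

Cb, Eb, Gb, Bbb, Db, F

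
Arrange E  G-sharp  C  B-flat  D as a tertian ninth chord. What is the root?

C

Arranged so that each adjacent pair is a third by letter name: C – E – G-sharp – B-flat – D.
The bottom of that stack, C, is the root (this is C dominant ninth sharp five).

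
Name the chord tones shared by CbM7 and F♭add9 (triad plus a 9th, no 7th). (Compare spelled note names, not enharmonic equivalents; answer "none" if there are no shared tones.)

Cb, Gb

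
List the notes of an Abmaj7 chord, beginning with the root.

A♭, C, E♭, G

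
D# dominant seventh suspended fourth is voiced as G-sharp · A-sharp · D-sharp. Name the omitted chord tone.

The full D# dominant seventh suspended fourth chord is D-sharp, G-sharp, A-sharp, C-sharp.
Comparing with the voicing, the minor 7th (7th) — C-sharp — is absent.

C-sharp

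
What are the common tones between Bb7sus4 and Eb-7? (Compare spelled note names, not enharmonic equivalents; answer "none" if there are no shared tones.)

Bb Eb

Bb7sus4 = Bb, Eb, F, Ab.
Eb-7 = Eb, Gb, Bb, Db.
Shared: Bb, Eb.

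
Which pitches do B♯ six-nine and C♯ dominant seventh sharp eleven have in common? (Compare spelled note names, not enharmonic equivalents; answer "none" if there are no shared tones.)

F-double-sharp

B♯ six-nine: B-sharp D-double-sharp F-double-sharp G-double-sharp C-double-sharp
C♯ dominant seventh sharp eleven: C-sharp E-sharp G-sharp B F-double-sharp
Common to both → F-double-sharp.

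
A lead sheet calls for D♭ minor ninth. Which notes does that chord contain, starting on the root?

D♭ minor ninth: minor ninth on D-flat.
Root: D-flat
Minor 3rd (3rd): F-flat
Perfect 5th (5th): A-flat
Minor 7th (7th): C-flat
Major 9th (9th): E-flat

D-flat F-flat A-flat C-flat E-flat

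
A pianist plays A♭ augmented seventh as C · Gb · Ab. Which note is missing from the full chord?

E

The full A♭ augmented seventh chord is Ab, C, E, Gb.
Comparing with the voicing, the augmented 5th (5th) — E — is absent.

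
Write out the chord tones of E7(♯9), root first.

E – G# – B – D – F##

E7(♯9) is a dominant seventh sharp nine built on E.
E — root
G# — major 3rd
B — perfect 5th
D — minor 7th
F## — augmented 9th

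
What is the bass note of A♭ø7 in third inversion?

Gb

A♭ø7 = Ab–Cb–Ebb–Gb. Third inversion → seventh in the bass = Gb.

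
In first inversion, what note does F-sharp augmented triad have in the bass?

A♯

F-sharp augmented triad = F♯–A♯–C𝄪. First inversion → third in the bass = A♯.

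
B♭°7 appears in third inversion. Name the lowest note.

Abb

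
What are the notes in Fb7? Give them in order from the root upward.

F♭ – A♭ – C♭ – E𝄫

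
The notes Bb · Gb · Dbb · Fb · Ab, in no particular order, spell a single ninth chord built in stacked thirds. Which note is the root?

Stacking in thirds gives Gb – Bb – Dbb – Fb – Ab, so Gb is the root — Gb dominant ninth flat five.

Gb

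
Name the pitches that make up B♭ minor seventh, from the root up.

B-flat – D-flat – F – A-flat

B♭ minor seventh is a minor seventh built on B-flat.
root → B-flat
3rd (minor 3rd) → D-flat
5th (perfect 5th) → F
7th (minor 7th) → A-flat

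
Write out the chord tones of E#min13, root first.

E♯, G♯, B♯, D♯, F𝄪, A♯, C𝄪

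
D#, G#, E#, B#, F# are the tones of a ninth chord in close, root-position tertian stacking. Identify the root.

E#

Arranged so that each adjacent pair is a third by letter name: E# – G# – B# – D# – F#.
The bottom of that stack, E#, is the root (this is E# minor seventh flat nine).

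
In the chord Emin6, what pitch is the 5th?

Emin6 is built on E; its 5th is a perfect 5th above the root.
A fifth above E uses the letter B, and the perfect 5th above E is B.

B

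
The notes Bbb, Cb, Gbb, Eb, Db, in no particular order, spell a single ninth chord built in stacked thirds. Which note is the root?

Arranged so that each adjacent pair is a third by letter name: Cb – Eb – Gbb – Bbb – Db.
The bottom of that stack, Cb, is the root (this is Cb dominant ninth flat five).

Cb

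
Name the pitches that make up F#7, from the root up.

F♯ A♯ C♯ E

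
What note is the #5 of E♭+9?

B

E♭+9 is built on Eb; its 5th is an augmented 5th above the root.
A fifth above E uses the letter B, and the augmented 5th above Eb is B.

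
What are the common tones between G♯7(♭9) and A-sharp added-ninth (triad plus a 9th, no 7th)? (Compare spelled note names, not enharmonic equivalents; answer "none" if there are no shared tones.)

G♯7(♭9): G# B# D# F# A
A-sharp added-ninth: A# C## E# B#
Common to both → B#.

B#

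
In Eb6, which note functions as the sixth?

C

Eb6 is built on Eb; its 6th is a major 6th above the root.
A sixth above E uses the letter C, and the major 6th above Eb is C.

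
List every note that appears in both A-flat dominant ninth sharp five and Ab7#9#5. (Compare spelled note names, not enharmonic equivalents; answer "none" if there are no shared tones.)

Ab C E Gb

A-flat dominant ninth sharp five = Ab, C, E, Gb, Bb.
Ab7#9#5 = Ab, C, E, Gb, B.
Shared: Ab, C, E, Gb.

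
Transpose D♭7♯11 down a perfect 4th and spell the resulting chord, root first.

Transposed root: Db → Ab (perfect 4th down). So we spell Ab dominant seventh sharp eleven:
Root: Ab
Major 3rd (3rd): C
Perfect 5th (5th): Eb
Minor 7th (7th): Gb
Augmented 11th (11th): D

Ab C Eb Gb D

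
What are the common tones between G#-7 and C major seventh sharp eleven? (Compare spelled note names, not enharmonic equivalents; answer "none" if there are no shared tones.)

B, F#

G#-7 = G#, B, D#, F#.
C major seventh sharp eleven = C, E, G, B, F#.
Shared: B, F#.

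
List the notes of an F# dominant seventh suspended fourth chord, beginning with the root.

F♯ – B – C♯ – E

F# dominant seventh suspended fourth: dominant seventh suspended fourth on F♯.
- root: F♯
- perfect 4th: B
- perfect 5th: C♯
- minor 7th: E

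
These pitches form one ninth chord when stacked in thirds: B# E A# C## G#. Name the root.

A#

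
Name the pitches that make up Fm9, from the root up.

F  A♭  C  E♭  G

Root F, quality minor ninth:
Root: F
Minor 3rd (3rd): A♭
Perfect 5th (5th): C
Minor 7th (7th): E♭
Major 9th (9th): G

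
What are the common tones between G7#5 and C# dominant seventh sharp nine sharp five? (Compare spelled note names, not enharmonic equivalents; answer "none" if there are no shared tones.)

B

G7#5 = G, B, D#, F.
C# dominant seventh sharp nine sharp five = C#, E#, G##, B, D##.
Shared: B.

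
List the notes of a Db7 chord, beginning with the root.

Db7 is a dominant seventh built on D♭.
- root: D♭
- major 3rd: F
- perfect 5th: A♭
- minor 7th: C♭

D♭, F, A♭, C♭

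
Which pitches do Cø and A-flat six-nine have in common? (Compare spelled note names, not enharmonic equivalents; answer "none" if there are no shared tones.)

C, Eb, Bb

Cø = C, Eb, Gb, Bb.
A-flat six-nine = Ab, C, Eb, F, Bb.
Shared: C, Eb, Bb.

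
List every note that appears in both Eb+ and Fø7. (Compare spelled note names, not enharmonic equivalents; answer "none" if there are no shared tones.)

Eb+ = Eb, G, B.
Fø7 = F, Ab, Cb, Eb.
Shared: Eb.

Eb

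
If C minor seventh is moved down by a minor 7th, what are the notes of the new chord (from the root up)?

D, F, A, C

C down a minor 7th → D. New chord: D minor seventh.
Root: D
Minor 3rd (3rd): F
Perfect 5th (5th): A
Minor 7th (7th): C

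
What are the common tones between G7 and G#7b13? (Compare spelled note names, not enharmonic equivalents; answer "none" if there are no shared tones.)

none

G7 = G, B, D, F.
G#7b13 = G♯, B♯, D♯, F♯, E.
Shared: none.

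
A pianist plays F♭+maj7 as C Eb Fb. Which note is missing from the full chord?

Ab

F♭+maj7 = Fb, Ab, C, Eb. The voicing lacks the 3rd (major 3rd), Ab.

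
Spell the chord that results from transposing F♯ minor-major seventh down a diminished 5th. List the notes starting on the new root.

A diminished 5th down from F-sharp is B-sharp, so the new chord is B-sharp minor-major seventh.
root → B-sharp
3rd (minor 3rd) → D-sharp
5th (perfect 5th) → F-double-sharp
7th (major 7th) → A-double-sharp

B-sharp D-sharp F-double-sharp A-double-sharp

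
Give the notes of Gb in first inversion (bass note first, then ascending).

In root position, Gb is G♭–B♭–D♭.
First inversion puts the third (B♭) in the bass.

B♭  D♭  G♭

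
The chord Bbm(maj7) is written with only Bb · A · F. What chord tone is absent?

Db

The full Bbm(maj7) chord is Bb, Db, F, A.
Comparing with the voicing, the minor 3rd (3rd) — Db — is absent.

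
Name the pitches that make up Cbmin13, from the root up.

Cb – Ebb – Gb – Bbb – Db – Fb – Ab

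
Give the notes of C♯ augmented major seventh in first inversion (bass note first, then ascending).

In root position, C♯ augmented major seventh is C-sharp–E-sharp–G-double-sharp–B-sharp.
First inversion puts the third (E-sharp) in the bass.

E-sharp – G-double-sharp – B-sharp – C-sharp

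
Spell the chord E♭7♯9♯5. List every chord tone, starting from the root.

Eb – G – B – Db – F#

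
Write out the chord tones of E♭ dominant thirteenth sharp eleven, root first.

E♭ dominant thirteenth sharp eleven is a dominant thirteenth sharp eleven built on E-flat.
- root: E-flat
- major 3rd: G
- perfect 5th: B-flat
- minor 7th: D-flat
- major 9th: F
- augmented 11th: A
- major 13th: C

E-flat  G  B-flat  D-flat  F  A  C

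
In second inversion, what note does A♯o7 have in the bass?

A♯o7 = A#–C#–E–G. Second inversion → fifth in the bass = E.

E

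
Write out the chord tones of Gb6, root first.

Root Gb, quality major sixth:
Root: Gb
Major 3rd (3rd): Bb
Perfect 5th (5th): Db
Major 6th (6th): Eb

Gb, Bb, Db, Eb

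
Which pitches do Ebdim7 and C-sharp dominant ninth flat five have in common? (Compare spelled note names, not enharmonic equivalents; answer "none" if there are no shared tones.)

none

Ebdim7 = Eb, Gb, Bbb, Dbb.
C-sharp dominant ninth flat five = C#, E#, G, B, D#.
Shared: none.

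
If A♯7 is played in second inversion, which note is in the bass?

A♯7 = A#–C##–E#–G#. Second inversion → fifth in the bass = E#.

E#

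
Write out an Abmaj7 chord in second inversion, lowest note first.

In root position, Abmaj7 is Ab–C–Eb–G.
Second inversion puts the fifth (Eb) in the bass.

Eb G Ab C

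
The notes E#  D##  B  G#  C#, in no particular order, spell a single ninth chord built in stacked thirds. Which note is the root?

Stacking in thirds gives C# – E# – G# – B – D##, so C# is the root — C# dominant seventh sharp nine.

C#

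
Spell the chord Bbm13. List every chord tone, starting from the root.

Root B♭, quality minor thirteenth:
root → B♭
3rd (minor 3rd) → D♭
5th (perfect 5th) → F
7th (minor 7th) → A♭
9th (major 9th) → C
11th (perfect 11th) → E♭
13th (major 13th) → G

B♭ – D♭ – F – A♭ – C – E♭ – G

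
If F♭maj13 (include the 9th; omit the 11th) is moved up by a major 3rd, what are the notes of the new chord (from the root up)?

Ab  C  Eb  G  Bb  F

Fb up a major 3rd → Ab. New chord: Ab major thirteenth.
Root: Ab
Major 3rd (3rd): C
Perfect 5th (5th): Eb
Major 7th (7th): G
Major 9th (9th): Bb
Major 13th (13th): F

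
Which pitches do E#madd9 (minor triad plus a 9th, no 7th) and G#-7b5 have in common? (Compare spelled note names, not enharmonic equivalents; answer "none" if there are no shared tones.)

E#madd9: E♯ G♯ B♯ F𝄪
G#-7b5: G♯ B D F♯
Common to both → G♯.

G♯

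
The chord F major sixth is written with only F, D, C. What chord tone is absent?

F major sixth = F, A, C, D. The voicing lacks the 3rd (major 3rd), A.

A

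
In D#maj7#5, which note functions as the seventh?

C##

D#maj7#5 is built on D#; its 7th is a major 7th above the root.
A seventh above D uses the letter C, and the major 7th above D# is C##.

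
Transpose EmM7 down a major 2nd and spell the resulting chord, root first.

D, F, A, C#

E down a major 2nd → D. New chord: D minor-major seventh.
- root: D
- minor 3rd: F
- perfect 5th: A
- major 7th: C#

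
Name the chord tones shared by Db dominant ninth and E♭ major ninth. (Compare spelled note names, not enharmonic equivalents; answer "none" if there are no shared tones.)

F – E-flat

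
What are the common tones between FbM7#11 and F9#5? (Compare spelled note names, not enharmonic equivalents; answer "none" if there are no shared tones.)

FbM7#11: Fb Ab Cb Eb Bb
F9#5: F A C# Eb G
Common to both → Eb.

Eb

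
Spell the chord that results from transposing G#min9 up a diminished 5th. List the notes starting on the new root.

D, F, A, C, E

Transposed root: G♯ → D (diminished 5th up). So we spell D minor ninth:
D — root
F — minor 3rd
A — perfect 5th
C — minor 7th
E — major 9th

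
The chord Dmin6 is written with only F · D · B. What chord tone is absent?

A

Dmin6 = D, F, A, B. The voicing lacks the 5th (perfect 5th), A.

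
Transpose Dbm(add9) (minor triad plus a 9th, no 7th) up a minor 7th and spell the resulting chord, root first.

Cb, Ebb, Gb, Db

Db up a minor 7th → Cb. New chord: Cb minor added-ninth.
Root: Cb
Minor 3rd (3rd): Ebb
Perfect 5th (5th): Gb
Major 9th (9th): Db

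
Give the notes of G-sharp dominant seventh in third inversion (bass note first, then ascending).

F#, G#, B#, D#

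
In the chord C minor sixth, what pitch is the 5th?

G

C minor sixth is built on C; its 5th is a perfect 5th above the root.
A fifth above C uses the letter G, and the perfect 5th above C is G.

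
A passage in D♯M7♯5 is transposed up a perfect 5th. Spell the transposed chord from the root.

A perfect 5th up from D# is A#, so the new chord is A# augmented major seventh.
root → A#
3rd (major 3rd) → C##
5th (augmented 5th) → E##
7th (major 7th) → G##

A# – C## – E## – G##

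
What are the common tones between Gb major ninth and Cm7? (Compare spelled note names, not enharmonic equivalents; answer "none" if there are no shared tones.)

Gb major ninth = Gb, Bb, Db, F, Ab.
Cm7 = C, Eb, G, Bb.
Shared: Bb.

Bb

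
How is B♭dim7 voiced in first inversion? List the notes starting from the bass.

B♭dim7 = Bb–Db–Fb–Abb; first inversion → third (Db) lowest.

Db Fb Abb Bb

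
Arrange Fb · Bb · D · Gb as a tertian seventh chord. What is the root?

Gb

Stacking in thirds gives Gb – Bb – D – Fb, so Gb is the root — Gb augmented seventh.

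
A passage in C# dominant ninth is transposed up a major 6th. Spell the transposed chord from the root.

C# up a major 6th → A#. New chord: A# dominant ninth.
- root: A#
- major 3rd: C##
- perfect 5th: E#
- minor 7th: G#
- major 9th: B#

A# – C## – E# – G# – B#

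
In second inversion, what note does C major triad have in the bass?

C major triad in root position is C–E–G.
Second inversion places the fifth in the bass, which is G.

G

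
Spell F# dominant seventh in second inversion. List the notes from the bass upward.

F# dominant seventh = F-sharp–A-sharp–C-sharp–E; second inversion → fifth (C-sharp) lowest.

C-sharp, E, F-sharp, A-sharp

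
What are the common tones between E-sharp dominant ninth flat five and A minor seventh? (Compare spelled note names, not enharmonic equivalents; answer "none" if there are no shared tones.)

E-sharp dominant ninth flat five = E#, G##, B, D#, F##.
A minor seventh = A, C, E, G.
Shared: none.

none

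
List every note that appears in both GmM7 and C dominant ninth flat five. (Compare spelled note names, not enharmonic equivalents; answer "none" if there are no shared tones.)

B♭, D

GmM7: G B♭ D F♯
C dominant ninth flat five: C E G♭ B♭ D
Common to both → B♭, D.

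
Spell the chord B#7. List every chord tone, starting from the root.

B#  D##  F##  A#

Root B#, quality dominant seventh:
root → B#
3rd (major 3rd) → D##
5th (perfect 5th) → F##
7th (minor 7th) → A#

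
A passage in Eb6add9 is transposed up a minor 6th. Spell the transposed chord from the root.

Transposed root: Eb → Cb (minor 6th up). So we spell Cb six-nine:
Root: Cb
Major 3rd (3rd): Eb
Perfect 5th (5th): Gb
Major 6th (6th): Ab
Major 9th (9th): Db

Cb – Eb – Gb – Ab – Db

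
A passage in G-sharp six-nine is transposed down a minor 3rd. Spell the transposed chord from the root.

A minor 3rd down from G# is E#, so the new chord is E# six-nine.
Root: E#
Major 3rd (3rd): G##
Perfect 5th (5th): B#
Major 6th (6th): C##
Major 9th (9th): F##

E#  G##  B#  C##  F##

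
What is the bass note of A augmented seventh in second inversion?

E-sharp

A augmented seventh = A–C-sharp–E-sharp–G. Second inversion → fifth in the bass = E-sharp.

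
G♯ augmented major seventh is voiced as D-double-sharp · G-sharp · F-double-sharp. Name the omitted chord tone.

The full G♯ augmented major seventh chord is G-sharp, B-sharp, D-double-sharp, F-double-sharp.
Comparing with the voicing, the major 3rd (3rd) — B-sharp — is absent.

B-sharp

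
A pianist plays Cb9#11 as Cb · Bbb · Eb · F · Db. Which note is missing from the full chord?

Gb

The full Cb9#11 chord is Cb, Eb, Gb, Bbb, Db, F.
Comparing with the voicing, the perfect 5th (5th) — Gb — is absent.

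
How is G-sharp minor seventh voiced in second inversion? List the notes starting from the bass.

In root position, G-sharp minor seventh is G-sharp–B–D-sharp–F-sharp.
Second inversion puts the fifth (D-sharp) in the bass.

D-sharp, F-sharp, G-sharp, B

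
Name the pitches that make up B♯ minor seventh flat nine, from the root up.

B♯  D♯  F𝄪  A♯  C♯

B♯ minor seventh flat nine is a minor seventh flat nine built on B♯.
Root: B♯
Minor 3rd (3rd): D♯
Perfect 5th (5th): F𝄪
Minor 7th (7th): A♯
Minor 9th (9th): C♯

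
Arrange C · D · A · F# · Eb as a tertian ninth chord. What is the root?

D

Arranged so that each adjacent pair is a third by letter name: D – F# – A – C – Eb.
The bottom of that stack, D, is the root (this is D dominant seventh flat nine).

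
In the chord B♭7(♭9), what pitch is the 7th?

B♭7(♭9) is built on B♭; its 7th is a minor 7th above the root.
A seventh above B uses the letter A, and the minor 7th above B♭ is A♭.

A♭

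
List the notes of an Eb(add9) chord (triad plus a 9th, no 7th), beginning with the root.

Eb, G, Bb, F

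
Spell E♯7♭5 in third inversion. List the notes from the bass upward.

D#, E#, G##, B

In root position, E♯7♭5 is E#–G##–B–D#.
Third inversion puts the seventh (D#) in the bass.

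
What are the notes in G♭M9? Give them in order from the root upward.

Gb Bb Db F Ab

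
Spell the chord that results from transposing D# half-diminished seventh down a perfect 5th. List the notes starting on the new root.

D-sharp down a perfect 5th → G-sharp. New chord: G-sharp half-diminished seventh.
- root: G-sharp
- minor 3rd: B
- diminished 5th: D
- minor 7th: F-sharp

G-sharp, B, D, F-sharp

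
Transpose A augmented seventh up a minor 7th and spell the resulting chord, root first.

G – B – D-sharp – F

A minor 7th up from A is G, so the new chord is G augmented seventh.
G — root
B — major 3rd
D-sharp — augmented 5th
F — minor 7th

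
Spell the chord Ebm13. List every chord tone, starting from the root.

Eb – Gb – Bb – Db – F – Ab – C

Ebm13 is a minor thirteenth built on Eb.
Root: Eb
Minor 3rd (3rd): Gb
Perfect 5th (5th): Bb
Minor 7th (7th): Db
Major 9th (9th): F
Perfect 11th (11th): Ab
Major 13th (13th): C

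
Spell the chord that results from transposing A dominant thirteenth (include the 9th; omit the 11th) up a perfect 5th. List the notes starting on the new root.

A up a perfect 5th → E. New chord: E dominant thirteenth.
root → E
3rd (major 3rd) → G#
5th (perfect 5th) → B
7th (minor 7th) → D
9th (major 9th) → F#
13th (major 13th) → C#

E – G# – B – D – F# – C#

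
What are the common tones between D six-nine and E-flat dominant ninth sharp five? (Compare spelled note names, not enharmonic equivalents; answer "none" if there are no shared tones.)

B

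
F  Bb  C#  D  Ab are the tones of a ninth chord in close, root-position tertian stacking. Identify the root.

Stacking in thirds gives Bb – D – F – Ab – C#, so Bb is the root — Bb dominant seventh sharp nine.

Bb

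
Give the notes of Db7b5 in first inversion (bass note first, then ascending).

Db7b5 = Db–F–Abb–Cb; first inversion → third (F) lowest.

F, Abb, Cb, Db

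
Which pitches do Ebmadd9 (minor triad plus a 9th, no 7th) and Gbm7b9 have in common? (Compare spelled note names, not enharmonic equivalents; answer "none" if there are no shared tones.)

Ebmadd9 = Eb, Gb, Bb, F.
Gbm7b9 = Gb, Bbb, Db, Fb, Abb.
Shared: Gb.

Gb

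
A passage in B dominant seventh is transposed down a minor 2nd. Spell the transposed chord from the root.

B down a minor 2nd → A-sharp. New chord: A-sharp dominant seventh.
Root: A-sharp
Major 3rd (3rd): C-double-sharp
Perfect 5th (5th): E-sharp
Minor 7th (7th): G-sharp

A-sharp, C-double-sharp, E-sharp, G-sharp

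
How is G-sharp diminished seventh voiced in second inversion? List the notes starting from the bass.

D  F  G#  B

G-sharp diminished seventh = G#–B–D–F; second inversion → fifth (D) lowest.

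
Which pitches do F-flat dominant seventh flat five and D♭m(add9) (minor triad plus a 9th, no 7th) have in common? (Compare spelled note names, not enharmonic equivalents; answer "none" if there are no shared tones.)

Fb  Ab

F-flat dominant seventh flat five: Fb Ab Cbb Ebb
D♭m(add9): Db Fb Ab Eb
Common to both → Fb, Ab.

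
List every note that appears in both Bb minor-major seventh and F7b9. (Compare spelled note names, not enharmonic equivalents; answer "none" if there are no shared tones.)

Bb minor-major seventh: Bb Db F A
F7b9: F A C Eb Gb
Common to both → F, A.

F, A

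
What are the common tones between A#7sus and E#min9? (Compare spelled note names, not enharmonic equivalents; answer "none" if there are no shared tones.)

D#  E#  G#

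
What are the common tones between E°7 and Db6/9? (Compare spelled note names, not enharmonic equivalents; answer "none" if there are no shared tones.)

Bb, Db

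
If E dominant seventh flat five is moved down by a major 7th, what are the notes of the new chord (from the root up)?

F, A, Cb, Eb

E down a major 7th → F. New chord: F dominant seventh flat five.
- root: F
- major 3rd: A
- diminished 5th: Cb
- minor 7th: Eb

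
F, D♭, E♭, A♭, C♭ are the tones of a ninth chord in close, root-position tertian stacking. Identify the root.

D♭

Arranged so that each adjacent pair is a third by letter name: D♭ – F – A♭ – C♭ – E♭.
The bottom of that stack, D♭, is the root (this is D♭ dominant ninth).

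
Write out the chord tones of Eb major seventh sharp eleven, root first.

Root E-flat, quality major seventh sharp eleven:
root → E-flat
3rd (major 3rd) → G
5th (perfect 5th) → B-flat
7th (major 7th) → D
11th (augmented 11th) → A

E-flat, G, B-flat, D, A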